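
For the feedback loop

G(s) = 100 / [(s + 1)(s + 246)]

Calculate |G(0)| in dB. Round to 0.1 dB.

-7.8 dB

G(0) = 100 / (1·246) ≈ 0.4065
20 log₁₀(0.4065) ≈ -7.82 dB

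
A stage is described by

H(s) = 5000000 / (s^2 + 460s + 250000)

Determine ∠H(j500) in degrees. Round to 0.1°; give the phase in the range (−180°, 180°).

At s = jω = j500:
quadratic: (j500)² + 460·j500 + 250000 = 0 + j230000 → |·| ≈ 2.3e+05, ∠ ≈ 90.00°
∠H = 0.00° − 90.00° = -90.00°

-90.0°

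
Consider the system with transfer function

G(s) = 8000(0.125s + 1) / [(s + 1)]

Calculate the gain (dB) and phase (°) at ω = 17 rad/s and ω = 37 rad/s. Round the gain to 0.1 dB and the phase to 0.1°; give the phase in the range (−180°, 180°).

ω = 17: 60.9 dB, -21.8°; ω = 37: 60.2 dB, -10.7°

At ω = 17 rad/s:
zero (1 + j17·0.125) = 1 + j2.125 → |·| ≈ 2.3485, ∠ ≈ 64.80°
pole (1 + j17·1) = 1 + j17 → |·| ≈ 17.029, ∠ ≈ 86.63°
|G| = 8000 · 2.3485 / (17.029) ≈ 1103.3
Gain = 20 log₁₀(1103.3) ≈ 60.85 dB
∠G = (64.80°) − (86.63°) = -21.83°

At ω = 37 rad/s:
zero (1 + j37·0.125) = 1 + j4.625 → |·| ≈ 4.7319, ∠ ≈ 77.80°
pole (1 + j37·1) = 1 + j37 → |·| ≈ 37.014, ∠ ≈ 88.45°
|G| = 8000 · 4.7319 / (37.014) ≈ 1022.7
Gain = 20 log₁₀(1022.7) ≈ 60.19 dB
∠G = (77.80°) − (88.45°) = -10.65°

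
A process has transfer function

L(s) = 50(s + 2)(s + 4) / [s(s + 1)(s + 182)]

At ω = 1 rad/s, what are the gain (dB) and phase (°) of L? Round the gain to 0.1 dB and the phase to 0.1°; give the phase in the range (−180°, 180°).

At s = jω = j1:
zero (s+2): 2 + j1 → |·| = √(2²+1²) = √5 ≈ 2.2361, ∠ = arctan(1/2) ≈ 26.57°
zero (s+4): 4 + j1 → |·| = √(4²+1²) = √17 ≈ 4.1231, ∠ = arctan(1/4) ≈ 14.04°
pole (s+1): 1 + j1 → |·| = √(1²+1²) = √2 ≈ 1.4142, ∠ = arctan(1/1) ≈ 45.00°
pole (s+182): 182 + j1 → |·| = √(182²+1²) = √33125 ≈ 182, ∠ = arctan(1/182) ≈ 0.31°
pole at origin: |s| = 1, ∠ = 90.00° (in denominator)
|L| = 50 · 9.2197 / 257.38 ≈ 1.7911
Gain = 20 log₁₀(1.7911) ≈ 5.06 dB
∠L = 40.61° − 135.31° = -94.70°

5.1 dB, -94.7°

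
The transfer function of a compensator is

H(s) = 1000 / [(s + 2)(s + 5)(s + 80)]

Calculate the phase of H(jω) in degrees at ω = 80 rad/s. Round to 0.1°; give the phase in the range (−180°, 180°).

At s = jω = j80:
pole (s+2): 2 + j80 → |·| = √(2²+80²) = √6404 ≈ 80.025, ∠ = arctan(80/2) ≈ 88.57°
pole (s+5): 5 + j80 → |·| = √(5²+80²) = √6425 ≈ 80.156, ∠ = arctan(80/5) ≈ 86.42°
pole (s+80): 80 + j80 → |·| = √(80²+80²) = √12800 ≈ 113.14, ∠ = arctan(80/80) ≈ 45.00°
∠H = 0.00° − 219.99° = -219.99° ≡ 140.01° (principal value)

140.0°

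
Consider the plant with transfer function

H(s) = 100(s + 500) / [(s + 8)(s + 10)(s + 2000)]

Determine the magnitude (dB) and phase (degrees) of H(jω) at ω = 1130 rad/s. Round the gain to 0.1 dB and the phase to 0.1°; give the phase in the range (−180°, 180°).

-87.5 dB, -142.4°

At s = jω = j1130:
zero (s+500): 500 + j1130 → |·| = √(500²+1130²) = √1526900 ≈ 1235.7, ∠ = arctan(1130/500) ≈ 66.13°
pole (s+8): 8 + j1130 → |·| = √(8²+1130²) = √1276964 ≈ 1130, ∠ = arctan(1130/8) ≈ 89.59°
pole (s+10): 10 + j1130 → |·| = √(10²+1130²) = √1277000 ≈ 1130, ∠ = arctan(1130/10) ≈ 89.49°
pole (s+2000): 2000 + j1130 → |·| = √(2000²+1130²) = √5276900 ≈ 2297.2, ∠ = arctan(1130/2000) ≈ 29.47°
|H| = 100 · 1235.7 / 2.9333e+09 ≈ 4.2127e-05
Gain = 20 log₁₀(4.2127e-05) ≈ -87.51 dB
∠H = 66.13° − 208.55° = -142.42°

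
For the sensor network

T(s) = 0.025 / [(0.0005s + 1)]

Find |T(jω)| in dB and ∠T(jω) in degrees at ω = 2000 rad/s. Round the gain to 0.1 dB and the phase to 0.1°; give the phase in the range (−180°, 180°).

At ω = 2000 rad/s:
pole (1 + j2000·0.0005) = 1 + j1 → |·| ≈ 1.4142, ∠ ≈ 45.00°
|T| = 0.025 · 1 / (1.4142) ≈ 0.017678
Gain = 20 log₁₀(0.017678) ≈ -35.05 dB
∠T = (0°) − (45.00°) = -45.00°

-35.1 dB, -45.0°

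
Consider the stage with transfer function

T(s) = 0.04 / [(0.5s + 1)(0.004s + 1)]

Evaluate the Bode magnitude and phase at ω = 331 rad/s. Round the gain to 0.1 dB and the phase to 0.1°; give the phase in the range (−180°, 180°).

-76.7 dB, -142.6°

At ω = 331 rad/s:
pole (1 + j331·0.5) = 1 + j165.5 → |·| ≈ 165.5, ∠ ≈ 89.65°
pole (1 + j331·0.004) = 1 + j1.324 → |·| ≈ 1.6592, ∠ ≈ 52.94°
|T| = 0.04 · 1 / (165.5 · 1.6592) ≈ 0.00014567
Gain = 20 log₁₀(0.00014567) ≈ -76.73 dB
∠T = (0°) − (89.65° + 52.94°) = -142.59°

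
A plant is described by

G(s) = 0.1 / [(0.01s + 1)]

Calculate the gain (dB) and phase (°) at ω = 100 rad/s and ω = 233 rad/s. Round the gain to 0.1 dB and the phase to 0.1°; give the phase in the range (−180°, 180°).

ω = 100: -23.0 dB, -45.0°; ω = 233: -28.1 dB, -66.8°

At ω = 100 rad/s:
pole (1 + j100·0.01) = 1 + j1 → |·| ≈ 1.4142, ∠ ≈ 45.00°
|G| = 0.1 · 1 / (1.4142) ≈ 0.070711
Gain = 20 log₁₀(0.070711) ≈ -23.01 dB
∠G = (0°) − (45.00°) = -45.00°

At ω = 233 rad/s:
pole (1 + j233·0.01) = 1 + j2.33 → |·| ≈ 2.5355, ∠ ≈ 66.77°
|G| = 0.1 · 1 / (2.5355) ≈ 0.03944
Gain = 20 log₁₀(0.03944) ≈ -28.08 dB
∠G = (0°) − (66.77°) = -66.77°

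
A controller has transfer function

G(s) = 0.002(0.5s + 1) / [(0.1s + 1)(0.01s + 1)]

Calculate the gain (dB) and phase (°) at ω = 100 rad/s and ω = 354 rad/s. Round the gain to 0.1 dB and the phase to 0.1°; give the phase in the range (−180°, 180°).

ω = 100: -43.1 dB, -40.4°; ω = 354: -51.3 dB, -72.9°

At ω = 100 rad/s:
zero (1 + j100·0.5) = 1 + j50 → |·| ≈ 50.01, ∠ ≈ 88.85°
pole (1 + j100·0.1) = 1 + j10 → |·| ≈ 10.05, ∠ ≈ 84.29°
pole (1 + j100·0.01) = 1 + j1 → |·| ≈ 1.4142, ∠ ≈ 45.00°
|G| = 0.002 · 50.01 / (10.05 · 1.4142) ≈ 0.0070374
Gain = 20 log₁₀(0.0070374) ≈ -43.05 dB
∠G = (88.85°) − (84.29° + 45.00°) = -40.44°

At ω = 354 rad/s:
zero (1 + j354·0.5) = 1 + j177 → |·| ≈ 177, ∠ ≈ 89.68°
pole (1 + j354·0.1) = 1 + j35.4 → |·| ≈ 35.414, ∠ ≈ 88.38°
pole (1 + j354·0.01) = 1 + j3.54 → |·| ≈ 3.6785, ∠ ≈ 74.23°
|G| = 0.002 · 177 / (35.414 · 3.6785) ≈ 0.0027174
Gain = 20 log₁₀(0.0027174) ≈ -51.32 dB
∠G = (89.68°) − (88.38° + 74.23°) = -72.93°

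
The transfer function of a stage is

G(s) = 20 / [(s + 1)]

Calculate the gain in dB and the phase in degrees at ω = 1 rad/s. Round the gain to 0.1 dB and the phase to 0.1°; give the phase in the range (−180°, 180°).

At ω = 1 rad/s:
pole (1 + j1·1) = 1 + j1 → |·| ≈ 1.4142, ∠ ≈ 45.00°
|G| = 20 · 1 / (1.4142) ≈ 14.142
Gain = 20 log₁₀(14.142) ≈ 23.01 dB
∠G = (0°) − (45.00°) = -45.00°

23.0 dB, -45.0°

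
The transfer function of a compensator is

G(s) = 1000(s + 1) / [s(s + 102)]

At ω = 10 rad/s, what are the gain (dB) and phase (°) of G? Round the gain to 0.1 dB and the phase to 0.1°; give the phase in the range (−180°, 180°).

At s = jω = j10:
zero (s+1): 1 + j10 → |·| = √(1²+10²) = √101 ≈ 10.05, ∠ = arctan(10/1) ≈ 84.29°
pole (s+102): 102 + j10 → |·| = √(102²+10²) = √10504 ≈ 102.49, ∠ = arctan(10/102) ≈ 5.60°
pole at origin: |s| = 10, ∠ = 90.00° (in denominator)
|G| = 1000 · 10.05 / 1024.9 ≈ 9.8058
Gain = 20 log₁₀(9.8058) ≈ 19.83 dB
∠G = 84.29° − 95.60° = -11.31°

19.8 dB, -11.3°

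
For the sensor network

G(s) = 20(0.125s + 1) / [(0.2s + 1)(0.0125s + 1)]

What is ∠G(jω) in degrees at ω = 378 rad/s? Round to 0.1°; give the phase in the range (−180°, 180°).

At ω = 378 rad/s:
zero (1 + j378·0.125) = 1 + j47.25 → |·| ≈ 47.261, ∠ ≈ 88.79°
pole (1 + j378·0.2) = 1 + j75.6 → |·| ≈ 75.607, ∠ ≈ 89.24°
pole (1 + j378·0.0125) = 1 + j4.725 → |·| ≈ 4.8297, ∠ ≈ 78.05°
∠G = (88.79°) − (89.24° + 78.05°) = -78.50°

-78.5°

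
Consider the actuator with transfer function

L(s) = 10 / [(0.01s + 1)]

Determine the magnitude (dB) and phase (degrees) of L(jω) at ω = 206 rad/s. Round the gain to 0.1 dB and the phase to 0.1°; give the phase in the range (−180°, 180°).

12.8 dB, -64.1°

At ω = 206 rad/s:
pole (1 + j206·0.01) = 1 + j2.06 → |·| ≈ 2.2899, ∠ ≈ 64.11°
|L| = 10 · 1 / (2.2899) ≈ 4.367
Gain = 20 log₁₀(4.367) ≈ 12.80 dB
∠L = (0°) − (64.11°) = -64.11°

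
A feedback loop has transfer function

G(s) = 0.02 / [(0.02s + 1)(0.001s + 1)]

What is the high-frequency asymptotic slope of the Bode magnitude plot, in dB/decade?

Each pole contributes −20 dB/decade at high frequency; each zero contributes +20 dB/decade.
Net: 0 zero(s) − 2 pole(s) → -40 dB/decade.

-40 dB/decade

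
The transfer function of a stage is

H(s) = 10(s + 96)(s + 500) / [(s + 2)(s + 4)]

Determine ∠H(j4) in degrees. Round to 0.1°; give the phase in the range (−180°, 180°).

At s = jω = j4:
zero (s+96): 96 + j4 → |·| = √(96²+4²) = √9232 ≈ 96.083, ∠ = arctan(4/96) ≈ 2.39°
zero (s+500): 500 + j4 → |·| = √(500²+4²) = √250016 ≈ 500.02, ∠ = arctan(4/500) ≈ 0.46°
pole (s+2): 2 + j4 → |·| = √(2²+4²) = √20 ≈ 4.4721, ∠ = arctan(4/2) ≈ 63.43°
pole (s+4): 4 + j4 → |·| = √(4²+4²) = √32 ≈ 5.6569, ∠ = arctan(4/4) ≈ 45.00°
∠H = 2.85° − 108.43° = -105.58°

-105.6°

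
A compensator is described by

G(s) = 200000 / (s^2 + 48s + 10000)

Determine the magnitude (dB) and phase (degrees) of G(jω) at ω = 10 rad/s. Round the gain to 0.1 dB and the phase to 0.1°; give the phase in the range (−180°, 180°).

At s = jω = j10:
quadratic: (j10)² + 48·j10 + 10000 = 9900 + j480 → |·| ≈ 9911.6, ∠ ≈ 2.78°
|G| = 200000 / 9911.6 ≈ 20.178
Gain = 20 log₁₀(20.178) ≈ 26.10 dB
∠G = 0.00° − 2.78° = -2.78°

26.1 dB, -2.8°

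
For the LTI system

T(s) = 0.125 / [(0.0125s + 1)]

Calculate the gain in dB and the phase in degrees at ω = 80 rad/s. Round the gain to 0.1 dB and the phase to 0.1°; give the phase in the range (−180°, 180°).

-21.1 dB, -45.0°

At ω = 80 rad/s:
pole (1 + j80·0.0125) = 1 + j1 → |·| ≈ 1.4142, ∠ ≈ 45.00°
|T| = 0.125 · 1 / (1.4142) ≈ 0.088389
Gain = 20 log₁₀(0.088389) ≈ -21.07 dB
∠T = (0°) − (45.00°) = -45.00°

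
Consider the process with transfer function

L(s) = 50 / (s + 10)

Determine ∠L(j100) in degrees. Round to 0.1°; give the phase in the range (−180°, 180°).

-84.3°

Substitute s = j100:
Numerator: 50 = 50 + j0
Denominator: (j100) + 10 = 10 + j100
|N| = √(50² + 0²) ≈ 50, ∠N ≈ 0.00°
|D| = √(10² + 100²) ≈ 100.5, ∠D ≈ 84.29°
∠L = 0.00° − 84.29° = -84.29°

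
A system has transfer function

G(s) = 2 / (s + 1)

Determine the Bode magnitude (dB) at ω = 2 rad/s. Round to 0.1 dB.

-1.0 dB

At s = jω = j2:
pole (s+1): 1 + j2 → |·| = √(1²+2²) = √5 ≈ 2.2361, ∠ = arctan(2/1) ≈ 63.43°
|G| = 2 / 2.2361 ≈ 0.89441
Gain = 20 log₁₀(0.89441) ≈ -0.97 dB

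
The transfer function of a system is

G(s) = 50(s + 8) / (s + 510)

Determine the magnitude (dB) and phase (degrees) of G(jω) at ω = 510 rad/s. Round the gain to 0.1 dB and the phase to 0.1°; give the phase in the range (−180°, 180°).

At s = jω = j510:
zero (s+8): 8 + j510 → |·| = √(8²+510²) = √260164 ≈ 510.06, ∠ = arctan(510/8) ≈ 89.10°
pole (s+510): 510 + j510 → |·| = √(510²+510²) = √520200 ≈ 721.25, ∠ = arctan(510/510) ≈ 45.00°
|G| = 50 · 510.06 / 721.25 ≈ 35.359
Gain = 20 log₁₀(35.359) ≈ 30.97 dB
∠G = 89.10° − 45.00° = 44.10°

31.0 dB, 44.1°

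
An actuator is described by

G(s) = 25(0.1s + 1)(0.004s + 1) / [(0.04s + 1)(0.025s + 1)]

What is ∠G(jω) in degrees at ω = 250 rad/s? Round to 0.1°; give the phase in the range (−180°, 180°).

-32.5°

At ω = 250 rad/s:
zero (1 + j250·0.1) = 1 + j25 → |·| ≈ 25.02, ∠ ≈ 87.71°
zero (1 + j250·0.004) = 1 + j1 → |·| ≈ 1.4142, ∠ ≈ 45.00°
pole (1 + j250·0.04) = 1 + j10 → |·| ≈ 10.05, ∠ ≈ 84.29°
pole (1 + j250·0.025) = 1 + j6.25 → |·| ≈ 6.3295, ∠ ≈ 80.91°
∠G = (87.71° + 45.00°) − (84.29° + 80.91°) = -32.49°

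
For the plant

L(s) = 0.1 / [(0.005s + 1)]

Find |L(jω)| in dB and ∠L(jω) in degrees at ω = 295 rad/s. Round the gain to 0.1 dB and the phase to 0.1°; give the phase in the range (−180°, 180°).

At ω = 295 rad/s:
pole (1 + j295·0.005) = 1 + j1.475 → |·| ≈ 1.782, ∠ ≈ 55.86°
|L| = 0.1 · 1 / (1.782) ≈ 0.056117
Gain = 20 log₁₀(0.056117) ≈ -25.02 dB
∠L = (0°) − (55.86°) = -55.86°

-25.0 dB, -55.9°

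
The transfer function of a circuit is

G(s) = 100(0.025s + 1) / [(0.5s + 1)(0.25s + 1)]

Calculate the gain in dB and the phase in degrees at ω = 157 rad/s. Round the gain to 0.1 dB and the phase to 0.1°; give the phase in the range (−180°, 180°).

-17.6 dB, -102.1°

At ω = 157 rad/s:
zero (1 + j157·0.025) = 1 + j3.925 → |·| ≈ 4.0504, ∠ ≈ 75.71°
pole (1 + j157·0.5) = 1 + j78.5 → |·| ≈ 78.506, ∠ ≈ 89.27°
pole (1 + j157·0.25) = 1 + j39.25 → |·| ≈ 39.263, ∠ ≈ 88.54°
|G| = 100 · 4.0504 / (78.506 · 39.263) ≈ 0.1314
Gain = 20 log₁₀(0.1314) ≈ -17.63 dB
∠G = (75.71°) − (89.27° + 88.54°) = -102.10°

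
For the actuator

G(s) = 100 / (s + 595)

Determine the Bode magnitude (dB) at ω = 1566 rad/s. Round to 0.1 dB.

At s = jω = j1566:
pole (s+595): 595 + j1566 → |·| = √(595²+1566²) = √2806381 ≈ 1675.2, ∠ = arctan(1566/595) ≈ 69.20°
|G| = 100 / 1675.2 ≈ 0.059694
Gain = 20 log₁₀(0.059694) ≈ -24.48 dB

-24.5 dB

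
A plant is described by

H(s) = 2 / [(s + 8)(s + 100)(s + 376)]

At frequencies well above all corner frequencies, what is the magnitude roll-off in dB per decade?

-60 dB/decade

Each pole contributes −20 dB/decade at high frequency; each zero contributes +20 dB/decade.
Net: 0 zero(s) − 3 pole(s) → -60 dB/decade.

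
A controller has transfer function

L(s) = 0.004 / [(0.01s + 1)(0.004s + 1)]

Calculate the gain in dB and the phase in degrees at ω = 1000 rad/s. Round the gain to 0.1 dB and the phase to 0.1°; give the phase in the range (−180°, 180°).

-80.3 dB, -160.3°

At ω = 1000 rad/s:
pole (1 + j1000·0.01) = 1 + j10 → |·| ≈ 10.05, ∠ ≈ 84.29°
pole (1 + j1000·0.004) = 1 + j4 → |·| ≈ 4.1231, ∠ ≈ 75.96°
|L| = 0.004 · 1 / (10.05 · 4.1231) ≈ 9.6532e-05
Gain = 20 log₁₀(9.6532e-05) ≈ -80.31 dB
∠L = (0°) − (84.29° + 75.96°) = -160.25°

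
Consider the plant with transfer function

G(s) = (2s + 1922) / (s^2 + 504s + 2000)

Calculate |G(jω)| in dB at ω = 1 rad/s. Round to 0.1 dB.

-0.6 dB

Substitute s = j1:
Numerator: 2(j1) + 1922 = 1922 + j2
Denominator: (j1)^2 + 504(j1) + 2000 = 1999 + j504
|N| = √(1922² + 2²) ≈ 1922, ∠N ≈ 0.06°
|D| = √(1999² + 504²) ≈ 2061.6, ∠D ≈ 14.15°
|G| = 1922 / 2061.6 ≈ 0.93229
Gain = 20 log₁₀(0.93229) ≈ -0.61 dB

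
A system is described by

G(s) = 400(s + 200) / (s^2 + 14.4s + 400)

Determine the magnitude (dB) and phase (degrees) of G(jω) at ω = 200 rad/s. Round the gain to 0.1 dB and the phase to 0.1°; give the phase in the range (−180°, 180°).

9.1 dB, -130.8°

At s = jω = j200:
zero (s+200): 200 + j200 → |·| = √(200²+200²) = √80000 ≈ 282.84, ∠ = arctan(200/200) ≈ 45.00°
quadratic: (j200)² + 14.4·j200 + 400 = -39600 + j2880 → |·| ≈ 39705, ∠ ≈ 175.84°
|G| = 400 · 282.84 / 39705 ≈ 2.8494
Gain = 20 log₁₀(2.8494) ≈ 9.10 dB
∠G = 45.00° − 175.84° = -130.84°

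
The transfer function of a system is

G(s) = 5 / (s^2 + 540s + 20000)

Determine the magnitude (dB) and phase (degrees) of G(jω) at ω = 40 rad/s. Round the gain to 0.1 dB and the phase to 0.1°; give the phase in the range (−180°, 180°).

Substitute s = j40:
Numerator: 5 = 5 + j0
Denominator: (j40)^2 + 540(j40) + 20000 = 18400 + j21600
|N| = √(5² + 0²) ≈ 5, ∠N ≈ 0.00°
|D| = √(18400² + 21600²) ≈ 28375, ∠D ≈ 49.57°
|G| = 5 / 28375 ≈ 0.00017621
Gain = 20 log₁₀(0.00017621) ≈ -75.08 dB
∠G = 0.00° − 49.57° = -49.57°

-75.1 dB, -49.6°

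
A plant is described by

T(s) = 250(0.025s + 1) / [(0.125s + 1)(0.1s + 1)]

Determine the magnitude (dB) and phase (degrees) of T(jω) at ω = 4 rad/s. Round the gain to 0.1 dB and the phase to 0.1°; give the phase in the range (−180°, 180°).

At ω = 4 rad/s:
zero (1 + j4·0.025) = 1 + j0.1 → |·| ≈ 1.005, ∠ ≈ 5.71°
pole (1 + j4·0.125) = 1 + j0.5 → |·| ≈ 1.118, ∠ ≈ 26.57°
pole (1 + j4·0.1) = 1 + j0.4 → |·| ≈ 1.077, ∠ ≈ 21.80°
|T| = 250 · 1.005 / (1.118 · 1.077) ≈ 208.66
Gain = 20 log₁₀(208.66) ≈ 46.39 dB
∠T = (5.71°) − (26.57° + 21.80°) = -42.66°

46.4 dB, -42.7°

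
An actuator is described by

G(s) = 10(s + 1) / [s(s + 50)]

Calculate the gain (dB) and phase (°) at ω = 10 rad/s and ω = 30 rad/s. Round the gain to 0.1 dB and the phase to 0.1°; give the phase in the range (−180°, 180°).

At s = jω = j10:
zero (s+1): 1 + j10 → |·| = √(1²+10²) = √101 ≈ 10.05, ∠ = arctan(10/1) ≈ 84.29°
pole (s+50): 50 + j10 → |·| = √(50²+10²) = √2600 ≈ 50.99, ∠ = arctan(10/50) ≈ 11.31°
pole at origin: |s| = 10, ∠ = 90.00° (in denominator)
|G| = 10 · 10.05 / 509.9 ≈ 0.1971
Gain = 20 log₁₀(0.1971) ≈ -14.11 dB
∠G = 84.29° − 101.31° = -17.02°

At s = jω = j30:
zero (s+1): 1 + j30 → |·| = √(1²+30²) = √901 ≈ 30.017, ∠ = arctan(30/1) ≈ 88.09°
pole (s+50): 50 + j30 → |·| = √(50²+30²) = √3400 ≈ 58.31, ∠ = arctan(30/50) ≈ 30.96°
pole at origin: |s| = 30, ∠ = 90.00° (in denominator)
|G| = 10 · 30.017 / 1749.3 ≈ 0.17159
Gain = 20 log₁₀(0.17159) ≈ -15.31 dB
∠G = 88.09° − 120.96° = -32.87°

ω = 10: -14.1 dB, -17.0°; ω = 30: -15.3 dB, -32.9°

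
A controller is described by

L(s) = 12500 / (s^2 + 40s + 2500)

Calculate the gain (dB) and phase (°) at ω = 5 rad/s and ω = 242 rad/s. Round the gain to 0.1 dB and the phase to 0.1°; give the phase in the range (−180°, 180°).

At s = jω = j5:
quadratic: (j5)² + 40·j5 + 2500 = 2475 + j200 → |·| ≈ 2483.1, ∠ ≈ 4.62°
|L| = 12500 / 2483.1 ≈ 5.034
Gain = 20 log₁₀(5.034) ≈ 14.04 dB
∠L = 0.00° − 4.62° = -4.62°

At s = jω = j242:
quadratic: (j242)² + 40·j242 + 2500 = -56064 + j9680 → |·| ≈ 56894, ∠ ≈ 170.20°
|L| = 12500 / 56894 ≈ 0.21971
Gain = 20 log₁₀(0.21971) ≈ -13.16 dB
∠L = 0.00° − 170.20° = -170.20°

ω = 5: 14.0 dB, -4.6°; ω = 242: -13.2 dB, -170.2°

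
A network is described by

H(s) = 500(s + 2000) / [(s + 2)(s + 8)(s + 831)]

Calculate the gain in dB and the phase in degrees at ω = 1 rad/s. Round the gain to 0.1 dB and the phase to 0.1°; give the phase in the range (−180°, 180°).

At s = jω = j1:
zero (s+2000): 2000 + j1 → |·| = √(2000²+1²) = √4000001 ≈ 2000, ∠ = arctan(1/2000) ≈ 0.03°
pole (s+2): 2 + j1 → |·| = √(2²+1²) = √5 ≈ 2.2361, ∠ = arctan(1/2) ≈ 26.57°
pole (s+8): 8 + j1 → |·| = √(8²+1²) = √65 ≈ 8.0623, ∠ = arctan(1/8) ≈ 7.13°
pole (s+831): 831 + j1 → |·| = √(831²+1²) = √690562 ≈ 831, ∠ = arctan(1/831) ≈ 0.07°
|H| = 500 · 2000 / 14981 ≈ 66.751
Gain = 20 log₁₀(66.751) ≈ 36.49 dB
∠H = 0.03° − 33.77° = -33.74°

36.5 dB, -33.7°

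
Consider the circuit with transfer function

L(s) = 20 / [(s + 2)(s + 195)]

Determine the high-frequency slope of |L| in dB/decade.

Each pole contributes −20 dB/decade at high frequency; each zero contributes +20 dB/decade.
Net: 0 zero(s) − 2 pole(s) → -40 dB/decade.

-40 dB/decade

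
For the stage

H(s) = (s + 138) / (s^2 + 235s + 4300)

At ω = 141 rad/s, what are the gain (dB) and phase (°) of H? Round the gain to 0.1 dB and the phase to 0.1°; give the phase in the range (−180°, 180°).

Substitute s = j141:
Numerator: (j141) + 138 = 138 + j141
Denominator: (j141)^2 + 235(j141) + 4300 = -15581 + j33135
|N| = √(138² + 141²) ≈ 197.29, ∠N ≈ 45.62°
|D| = √(15581² + 33135²) ≈ 36616, ∠D ≈ 115.18°
|H| = 197.29 / 36616 ≈ 0.0053881
Gain = 20 log₁₀(0.0053881) ≈ -45.37 dB
∠H = 45.62° − 115.18° = -69.56°

-45.4 dB, -69.6°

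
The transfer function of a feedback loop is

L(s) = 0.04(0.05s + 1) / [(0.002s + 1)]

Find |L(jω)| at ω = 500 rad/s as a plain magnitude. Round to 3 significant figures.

0.708

At ω = 500 rad/s:
zero (1 + j500·0.05) = 1 + j25 → |·| ≈ 25.02, ∠ ≈ 87.71°
pole (1 + j500·0.002) = 1 + j1 → |·| ≈ 1.4142, ∠ ≈ 45.00°
|L| = 0.04 · 25.02 / (1.4142) ≈ 0.70768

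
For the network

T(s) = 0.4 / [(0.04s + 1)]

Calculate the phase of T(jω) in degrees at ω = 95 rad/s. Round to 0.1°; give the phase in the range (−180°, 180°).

At ω = 95 rad/s:
pole (1 + j95·0.04) = 1 + j3.8 → |·| ≈ 3.9294, ∠ ≈ 75.26°
∠T = (0°) − (75.26°) = -75.26°

-75.3°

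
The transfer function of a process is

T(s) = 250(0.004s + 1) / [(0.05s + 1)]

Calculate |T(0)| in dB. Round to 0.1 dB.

48.0 dB

T(0) = 250 · 1 / 1 = 250
20 log₁₀(250) ≈ 47.96 dB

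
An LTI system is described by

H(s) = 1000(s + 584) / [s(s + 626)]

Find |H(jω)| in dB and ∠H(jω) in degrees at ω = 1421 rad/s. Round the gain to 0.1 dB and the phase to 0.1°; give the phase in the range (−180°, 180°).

-3.1 dB, -88.6°

At s = jω = j1421:
zero (s+584): 584 + j1421 → |·| = √(584²+1421²) = √2360297 ≈ 1536.3, ∠ = arctan(1421/584) ≈ 67.66°
pole (s+626): 626 + j1421 → |·| = √(626²+1421²) = √2411117 ≈ 1552.8, ∠ = arctan(1421/626) ≈ 66.22°
pole at origin: |s| = 1421, ∠ = 90.00° (in denominator)
|H| = 1000 · 1536.3 / 2.2065e+06 ≈ 0.69626
Gain = 20 log₁₀(0.69626) ≈ -3.14 dB
∠H = 67.66° − 156.22° = -88.56°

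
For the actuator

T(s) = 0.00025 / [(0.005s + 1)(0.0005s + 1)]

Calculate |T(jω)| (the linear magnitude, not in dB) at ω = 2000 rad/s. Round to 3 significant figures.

1.76e-05

At ω = 2000 rad/s:
pole (1 + j2000·0.005) = 1 + j10 → |·| ≈ 10.05, ∠ ≈ 84.29°
pole (1 + j2000·0.0005) = 1 + j1 → |·| ≈ 1.4142, ∠ ≈ 45.00°
|T| = 0.00025 · 1 / (10.05 · 1.4142) ≈ 1.759e-05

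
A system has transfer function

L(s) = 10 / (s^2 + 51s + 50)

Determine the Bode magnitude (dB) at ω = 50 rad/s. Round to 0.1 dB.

Substitute s = j50:
Numerator: 10 = 10 + j0
Denominator: (j50)^2 + 51(j50) + 50 = -2450 + j2550
|N| = √(10² + 0²) ≈ 10, ∠N ≈ 0.00°
|D| = √(2450² + 2550²) ≈ 3536.2, ∠D ≈ 133.85°
|L| = 10 / 3536.2 ≈ 0.0028279
Gain = 20 log₁₀(0.0028279) ≈ -50.97 dB

-51.0 dB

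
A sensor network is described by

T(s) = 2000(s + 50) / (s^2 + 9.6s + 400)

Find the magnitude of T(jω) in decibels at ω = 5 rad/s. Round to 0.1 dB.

48.5 dB

At s = jω = j5:
zero (s+50): 50 + j5 → |·| = √(50²+5²) = √2525 ≈ 50.249, ∠ = arctan(5/50) ≈ 5.71°
quadratic: (j5)² + 9.6·j5 + 400 = 375 + j48 → |·| ≈ 378.06, ∠ ≈ 7.29°
|T| = 2000 · 50.249 / 378.06 ≈ 265.83
Gain = 20 log₁₀(265.83) ≈ 48.49 dB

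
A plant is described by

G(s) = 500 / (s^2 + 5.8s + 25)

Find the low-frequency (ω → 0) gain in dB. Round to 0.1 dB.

G(0) = 500 / 25 = 20
20 log₁₀(20) ≈ 26.02 dB

26.0 dB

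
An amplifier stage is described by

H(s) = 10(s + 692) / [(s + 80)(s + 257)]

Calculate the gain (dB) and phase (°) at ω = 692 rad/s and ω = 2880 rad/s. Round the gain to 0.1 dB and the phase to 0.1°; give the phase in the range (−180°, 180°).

ω = 692: -34.4 dB, -108.0°; ω = 2880: -49.0 dB, -96.8°

At s = jω = j692:
zero (s+692): 692 + j692 → |·| = √(692²+692²) = √957728 ≈ 978.64, ∠ = arctan(692/692) ≈ 45.00°
pole (s+80): 80 + j692 → |·| = √(80²+692²) = √485264 ≈ 696.61, ∠ = arctan(692/80) ≈ 83.41°
pole (s+257): 257 + j692 → |·| = √(257²+692²) = √544913 ≈ 738.18, ∠ = arctan(692/257) ≈ 69.63°
|H| = 10 · 978.64 / 5.1422e+05 ≈ 0.019032
Gain = 20 log₁₀(0.019032) ≈ -34.41 dB
∠H = 45.00° − 153.04° = -108.04°

At s = jω = j2880:
zero (s+692): 692 + j2880 → |·| = √(692²+2880²) = √8773264 ≈ 2962, ∠ = arctan(2880/692) ≈ 76.49°
pole (s+80): 80 + j2880 → |·| = √(80²+2880²) = √8300800 ≈ 2881.1, ∠ = arctan(2880/80) ≈ 88.41°
pole (s+257): 257 + j2880 → |·| = √(257²+2880²) = √8360449 ≈ 2891.4, ∠ = arctan(2880/257) ≈ 84.90°
|H| = 10 · 2962 / 8.3304e+06 ≈ 0.0035557
Gain = 20 log₁₀(0.0035557) ≈ -48.98 dB
∠H = 76.49° − 173.31° = -96.82°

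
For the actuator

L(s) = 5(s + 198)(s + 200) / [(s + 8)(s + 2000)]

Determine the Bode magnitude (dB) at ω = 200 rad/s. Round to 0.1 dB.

-0.1 dB

At s = jω = j200:
zero (s+198): 198 + j200 → |·| = √(198²+200²) = √79204 ≈ 281.43, ∠ = arctan(200/198) ≈ 45.29°
zero (s+200): 200 + j200 → |·| = √(200²+200²) = √80000 ≈ 282.84, ∠ = arctan(200/200) ≈ 45.00°
pole (s+8): 8 + j200 → |·| = √(8²+200²) = √40064 ≈ 200.16, ∠ = arctan(200/8) ≈ 87.71°
pole (s+2000): 2000 + j200 → |·| = √(2000²+200²) = √4040000 ≈ 2010, ∠ = arctan(200/2000) ≈ 5.71°
|L| = 5 · 79600 / 4.0232e+05 ≈ 0.98926
Gain = 20 log₁₀(0.98926) ≈ -0.09 dB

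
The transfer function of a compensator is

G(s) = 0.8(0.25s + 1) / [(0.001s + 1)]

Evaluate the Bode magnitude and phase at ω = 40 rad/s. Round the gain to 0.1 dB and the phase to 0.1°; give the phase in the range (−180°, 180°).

At ω = 40 rad/s:
zero (1 + j40·0.25) = 1 + j10 → |·| ≈ 10.05, ∠ ≈ 84.29°
pole (1 + j40·0.001) = 1 + j0.04 → |·| ≈ 1.0008, ∠ ≈ 2.29°
|G| = 0.8 · 10.05 / (1.0008) ≈ 8.0336
Gain = 20 log₁₀(8.0336) ≈ 18.10 dB
∠G = (84.29°) − (2.29°) = 82.00°

18.1 dB, 82.0°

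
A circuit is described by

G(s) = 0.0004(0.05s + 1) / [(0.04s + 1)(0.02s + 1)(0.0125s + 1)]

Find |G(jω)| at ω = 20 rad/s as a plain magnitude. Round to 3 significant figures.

0.000398

At ω = 20 rad/s:
zero (1 + j20·0.05) = 1 + j1 → |·| ≈ 1.4142, ∠ ≈ 45.00°
pole (1 + j20·0.04) = 1 + j0.8 → |·| ≈ 1.2806, ∠ ≈ 38.66°
pole (1 + j20·0.02) = 1 + j0.4 → |·| ≈ 1.077, ∠ ≈ 21.80°
pole (1 + j20·0.0125) = 1 + j0.25 → |·| ≈ 1.0308, ∠ ≈ 14.04°
|G| = 0.0004 · 1.4142 / (1.2806 · 1.077 · 1.0308) ≈ 0.00039789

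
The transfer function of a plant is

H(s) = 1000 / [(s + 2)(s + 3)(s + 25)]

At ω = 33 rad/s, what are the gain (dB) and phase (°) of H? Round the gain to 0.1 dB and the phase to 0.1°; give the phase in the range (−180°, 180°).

-33.1 dB, 135.8°

At s = jω = j33:
pole (s+2): 2 + j33 → |·| = √(2²+33²) = √1093 ≈ 33.061, ∠ = arctan(33/2) ≈ 86.53°
pole (s+3): 3 + j33 → |·| = √(3²+33²) = √1098 ≈ 33.136, ∠ = arctan(33/3) ≈ 84.81°
pole (s+25): 25 + j33 → |·| = √(25²+33²) = √1714 ≈ 41.4, ∠ = arctan(33/25) ≈ 52.85°
|H| = 1000 / 45354 ≈ 0.022049
Gain = 20 log₁₀(0.022049) ≈ -33.13 dB
∠H = 0.00° − 224.19° = -224.19° ≡ 135.81° (principal value)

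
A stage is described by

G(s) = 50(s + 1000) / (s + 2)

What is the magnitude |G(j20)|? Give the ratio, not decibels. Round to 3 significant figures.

At s = jω = j20:
zero (s+1000): 1000 + j20 → |·| = √(1000²+20²) = √1000400 ≈ 1000.2, ∠ = arctan(20/1000) ≈ 1.15°
pole (s+2): 2 + j20 → |·| = √(2²+20²) = √404 ≈ 20.1, ∠ = arctan(20/2) ≈ 84.29°
|G| = 50 · 1000.2 / 20.1 ≈ 2488.1

2.49e+03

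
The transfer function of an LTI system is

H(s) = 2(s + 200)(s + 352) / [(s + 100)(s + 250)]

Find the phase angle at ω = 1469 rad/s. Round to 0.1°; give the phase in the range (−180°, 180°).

-7.7°

At s = jω = j1469:
zero (s+200): 200 + j1469 → |·| = √(200²+1469²) = √2197961 ≈ 1482.6, ∠ = arctan(1469/200) ≈ 82.25°
zero (s+352): 352 + j1469 → |·| = √(352²+1469²) = √2281865 ≈ 1510.6, ∠ = arctan(1469/352) ≈ 76.52°
pole (s+100): 100 + j1469 → |·| = √(100²+1469²) = √2167961 ≈ 1472.4, ∠ = arctan(1469/100) ≈ 86.11°
pole (s+250): 250 + j1469 → |·| = √(250²+1469²) = √2220461 ≈ 1490.1, ∠ = arctan(1469/250) ≈ 80.34°
∠H = 158.77° − 166.45° = -7.68°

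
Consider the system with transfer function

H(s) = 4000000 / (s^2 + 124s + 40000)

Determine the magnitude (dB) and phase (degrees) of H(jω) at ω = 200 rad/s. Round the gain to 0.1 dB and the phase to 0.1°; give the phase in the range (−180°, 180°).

At s = jω = j200:
quadratic: (j200)² + 124·j200 + 40000 = 0 + j24800 → |·| ≈ 24800, ∠ ≈ 90.00°
|H| = 4000000 / 24800 ≈ 161.29
Gain = 20 log₁₀(161.29) ≈ 44.15 dB
∠H = 0.00° − 90.00° = -90.00°

44.2 dB, -90.0°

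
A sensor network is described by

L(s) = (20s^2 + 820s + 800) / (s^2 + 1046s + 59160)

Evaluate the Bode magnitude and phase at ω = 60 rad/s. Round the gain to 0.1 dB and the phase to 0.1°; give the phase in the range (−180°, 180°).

0.3 dB, 96.9°

Substitute s = j60:
Numerator: 20(j60)^2 + 820(j60) + 800 = -71200 + j49200
Denominator: (j60)^2 + 1046(j60) + 59160 = 55560 + j62760
|N| = √(71200² + 49200²) ≈ 86545, ∠N ≈ 145.36°
|D| = √(55560² + 62760²) ≈ 83820, ∠D ≈ 48.48°
|L| = 86545 / 83820 ≈ 1.0325
Gain = 20 log₁₀(1.0325) ≈ 0.28 dB
∠L = 145.36° − 48.48° = 96.88°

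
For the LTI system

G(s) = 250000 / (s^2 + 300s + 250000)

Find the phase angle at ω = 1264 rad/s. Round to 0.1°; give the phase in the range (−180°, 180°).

At s = jω = j1264:
quadratic: (j1264)² + 300·j1264 + 250000 = -1347696 + j379200 → |·| ≈ 1.4e+06, ∠ ≈ 164.29°
∠G = 0.00° − 164.29° = -164.29°

-164.3°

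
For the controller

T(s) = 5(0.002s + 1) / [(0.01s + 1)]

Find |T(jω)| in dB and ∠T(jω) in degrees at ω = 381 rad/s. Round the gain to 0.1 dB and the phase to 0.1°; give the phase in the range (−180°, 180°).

At ω = 381 rad/s:
zero (1 + j381·0.002) = 1 + j0.762 → |·| ≈ 1.2572, ∠ ≈ 37.31°
pole (1 + j381·0.01) = 1 + j3.81 → |·| ≈ 3.939, ∠ ≈ 75.29°
|T| = 5 · 1.2572 / (3.939) ≈ 1.5958
Gain = 20 log₁₀(1.5958) ≈ 4.06 dB
∠T = (37.31°) − (75.29°) = -37.98°

4.1 dB, -38.0°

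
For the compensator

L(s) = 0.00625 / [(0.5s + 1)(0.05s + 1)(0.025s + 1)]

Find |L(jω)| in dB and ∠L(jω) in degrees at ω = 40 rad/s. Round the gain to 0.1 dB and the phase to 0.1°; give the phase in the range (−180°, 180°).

-80.1 dB, 164.4°

At ω = 40 rad/s:
pole (1 + j40·0.5) = 1 + j20 → |·| ≈ 20.025, ∠ ≈ 87.14°
pole (1 + j40·0.05) = 1 + j2 → |·| ≈ 2.2361, ∠ ≈ 63.43°
pole (1 + j40·0.025) = 1 + j1 → |·| ≈ 1.4142, ∠ ≈ 45.00°
|L| = 0.00625 · 1 / (20.025 · 2.2361 · 1.4142) ≈ 9.8697e-05
Gain = 20 log₁₀(9.8697e-05) ≈ -80.11 dB
∠L = (0°) − (87.14° + 63.43° + 45.00°) = -195.57° ≡ 164.43° (principal value)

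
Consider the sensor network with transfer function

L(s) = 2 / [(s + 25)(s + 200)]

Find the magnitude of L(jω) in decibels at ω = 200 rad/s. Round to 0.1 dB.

At s = jω = j200:
pole (s+25): 25 + j200 → |·| = √(25²+200²) = √40625 ≈ 201.56, ∠ = arctan(200/25) ≈ 82.87°
pole (s+200): 200 + j200 → |·| = √(200²+200²) = √80000 ≈ 282.84, ∠ = arctan(200/200) ≈ 45.00°
|L| = 2 / 57009 ≈ 3.5082e-05
Gain = 20 log₁₀(3.5082e-05) ≈ -89.10 dB

-89.1 dB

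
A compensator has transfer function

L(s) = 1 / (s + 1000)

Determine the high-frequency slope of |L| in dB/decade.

-20 dB/decade

Each pole contributes −20 dB/decade at high frequency; each zero contributes +20 dB/decade.
Net: 0 zero(s) − 1 pole(s) → -20 dB/decade.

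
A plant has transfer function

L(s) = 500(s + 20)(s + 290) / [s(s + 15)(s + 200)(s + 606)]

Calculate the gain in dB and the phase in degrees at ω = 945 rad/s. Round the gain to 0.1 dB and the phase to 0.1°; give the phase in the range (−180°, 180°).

At s = jω = j945:
zero (s+20): 20 + j945 → |·| = √(20²+945²) = √893425 ≈ 945.21, ∠ = arctan(945/20) ≈ 88.79°
zero (s+290): 290 + j945 → |·| = √(290²+945²) = √977125 ≈ 988.5, ∠ = arctan(945/290) ≈ 72.94°
pole (s+15): 15 + j945 → |·| = √(15²+945²) = √893250 ≈ 945.12, ∠ = arctan(945/15) ≈ 89.09°
pole (s+200): 200 + j945 → |·| = √(200²+945²) = √933025 ≈ 965.93, ∠ = arctan(945/200) ≈ 78.05°
pole (s+606): 606 + j945 → |·| = √(606²+945²) = √1260261 ≈ 1122.6, ∠ = arctan(945/606) ≈ 57.33°
pole at origin: |s| = 945, ∠ = 90.00° (in denominator)
|L| = 500 · 9.3434e+05 / 9.6848e+11 ≈ 0.00048237
Gain = 20 log₁₀(0.00048237) ≈ -66.33 dB
∠L = 161.73° − 314.47° = -152.74°

-66.3 dB, -152.7°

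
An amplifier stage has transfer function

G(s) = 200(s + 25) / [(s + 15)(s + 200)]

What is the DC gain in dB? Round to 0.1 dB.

G(0) = 200·25 / (15·200) ≈ 1.6667
20 log₁₀(1.6667) ≈ 4.44 dB

4.4 dB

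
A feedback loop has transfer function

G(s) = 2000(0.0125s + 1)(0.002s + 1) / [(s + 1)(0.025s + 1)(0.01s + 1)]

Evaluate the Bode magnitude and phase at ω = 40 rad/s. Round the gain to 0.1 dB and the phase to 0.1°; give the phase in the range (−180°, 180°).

31.3 dB, -124.2°

At ω = 40 rad/s:
zero (1 + j40·0.0125) = 1 + j0.5 → |·| ≈ 1.118, ∠ ≈ 26.57°
zero (1 + j40·0.002) = 1 + j0.08 → |·| ≈ 1.0032, ∠ ≈ 4.57°
pole (1 + j40·1) = 1 + j40 → |·| ≈ 40.012, ∠ ≈ 88.57°
pole (1 + j40·0.025) = 1 + j1 → |·| ≈ 1.4142, ∠ ≈ 45.00°
pole (1 + j40·0.01) = 1 + j0.4 → |·| ≈ 1.077, ∠ ≈ 21.80°
|G| = 2000 · 1.118 · 1.0032 / (40.012 · 1.4142 · 1.077) ≈ 36.808
Gain = 20 log₁₀(36.808) ≈ 31.32 dB
∠G = (26.57° + 4.57°) − (88.57° + 45.00° + 21.80°) = -124.23°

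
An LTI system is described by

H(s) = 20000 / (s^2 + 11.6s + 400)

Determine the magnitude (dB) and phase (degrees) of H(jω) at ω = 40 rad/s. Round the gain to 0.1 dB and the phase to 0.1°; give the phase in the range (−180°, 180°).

23.8 dB, -158.9°

At s = jω = j40:
quadratic: (j40)² + 11.6·j40 + 400 = -1200 + j464 → |·| ≈ 1286.6, ∠ ≈ 158.86°
|H| = 20000 / 1286.6 ≈ 15.545
Gain = 20 log₁₀(15.545) ≈ 23.83 dB
∠H = 0.00° − 158.86° = -158.86°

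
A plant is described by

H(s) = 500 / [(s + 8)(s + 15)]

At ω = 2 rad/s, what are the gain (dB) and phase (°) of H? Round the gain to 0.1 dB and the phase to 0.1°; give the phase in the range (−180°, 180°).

12.1 dB, -21.6°

At s = jω = j2:
pole (s+8): 8 + j2 → |·| = √(8²+2²) = √68 ≈ 8.2462, ∠ = arctan(2/8) ≈ 14.04°
pole (s+15): 15 + j2 → |·| = √(15²+2²) = √229 ≈ 15.133, ∠ = arctan(2/15) ≈ 7.59°
|H| = 500 / 124.79 ≈ 4.0067
Gain = 20 log₁₀(4.0067) ≈ 12.06 dB
∠H = 0.00° − 21.63° = -21.63°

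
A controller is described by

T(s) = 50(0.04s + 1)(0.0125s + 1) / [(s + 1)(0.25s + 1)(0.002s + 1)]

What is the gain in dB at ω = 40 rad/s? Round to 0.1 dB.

At ω = 40 rad/s:
zero (1 + j40·0.04) = 1 + j1.6 → |·| ≈ 1.8868, ∠ ≈ 57.99°
zero (1 + j40·0.0125) = 1 + j0.5 → |·| ≈ 1.118, ∠ ≈ 26.57°
pole (1 + j40·1) = 1 + j40 → |·| ≈ 40.012, ∠ ≈ 88.57°
pole (1 + j40·0.25) = 1 + j10 → |·| ≈ 10.05, ∠ ≈ 84.29°
pole (1 + j40·0.002) = 1 + j0.08 → |·| ≈ 1.0032, ∠ ≈ 4.57°
|T| = 50 · 1.8868 · 1.118 / (40.012 · 10.05 · 1.0032) ≈ 0.26145
Gain = 20 log₁₀(0.26145) ≈ -11.65 dB

-11.7 dB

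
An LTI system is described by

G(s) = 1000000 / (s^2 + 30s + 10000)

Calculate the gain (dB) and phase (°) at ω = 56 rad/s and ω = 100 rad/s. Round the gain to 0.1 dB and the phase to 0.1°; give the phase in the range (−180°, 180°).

ω = 56: 43.0 dB, -13.8°; ω = 100: 50.5 dB, -90.0°

At s = jω = j56:
quadratic: (j56)² + 30·j56 + 10000 = 6864 + j1680 → |·| ≈ 7066.6, ∠ ≈ 13.75°
|G| = 1000000 / 7066.6 ≈ 141.51
Gain = 20 log₁₀(141.51) ≈ 43.02 dB
∠G = 0.00° − 13.75° = -13.75°

At s = jω = j100:
quadratic: (j100)² + 30·j100 + 10000 = 0 + j3000 → |·| ≈ 3000, ∠ ≈ 90.00°
|G| = 1000000 / 3000 ≈ 333.33
Gain = 20 log₁₀(333.33) ≈ 50.46 dB
∠G = 0.00° − 90.00° = -90.00°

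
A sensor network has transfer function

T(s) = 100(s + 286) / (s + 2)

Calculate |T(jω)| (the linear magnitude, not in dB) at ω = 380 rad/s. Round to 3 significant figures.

125

At s = jω = j380:
zero (s+286): 286 + j380 → |·| = √(286²+380²) = √226196 ≈ 475.6, ∠ = arctan(380/286) ≈ 53.03°
pole (s+2): 2 + j380 → |·| = √(2²+380²) = √144404 ≈ 380.01, ∠ = arctan(380/2) ≈ 89.70°
|T| = 100 · 475.6 / 380.01 ≈ 125.15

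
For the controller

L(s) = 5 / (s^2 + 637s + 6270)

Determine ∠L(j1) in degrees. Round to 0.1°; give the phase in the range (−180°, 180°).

-5.8°

Substitute s = j1:
Numerator: 5 = 5 + j0
Denominator: (j1)^2 + 637(j1) + 6270 = 6269 + j637
|N| = √(5² + 0²) ≈ 5, ∠N ≈ 0.00°
|D| = √(6269² + 637²) ≈ 6301.3, ∠D ≈ 5.80°
∠L = 0.00° − 5.80° = -5.80°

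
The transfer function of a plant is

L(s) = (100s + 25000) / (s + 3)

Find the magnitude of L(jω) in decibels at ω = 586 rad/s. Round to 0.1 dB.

Substitute s = j586:
Numerator: 100(j586) + 25000 = 25000 + j58600
Denominator: (j586) + 3 = 3 + j586
|N| = √(25000² + 58600²) ≈ 63710, ∠N ≈ 66.90°
|D| = √(3² + 586²) ≈ 586.01, ∠D ≈ 89.71°
|L| = 63710 / 586.01 ≈ 108.72
Gain = 20 log₁₀(108.72) ≈ 40.73 dB

40.7 dB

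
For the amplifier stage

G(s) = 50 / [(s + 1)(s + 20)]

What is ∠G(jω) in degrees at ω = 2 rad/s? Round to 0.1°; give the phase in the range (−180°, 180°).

At s = jω = j2:
pole (s+1): 1 + j2 → |·| = √(1²+2²) = √5 ≈ 2.2361, ∠ = arctan(2/1) ≈ 63.43°
pole (s+20): 20 + j2 → |·| = √(20²+2²) = √404 ≈ 20.1, ∠ = arctan(2/20) ≈ 5.71°
∠G = 0.00° − 69.14° = -69.14°

-69.1°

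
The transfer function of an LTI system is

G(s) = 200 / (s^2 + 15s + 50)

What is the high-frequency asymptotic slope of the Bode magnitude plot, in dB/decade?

Each pole contributes −20 dB/decade at high frequency; each zero contributes +20 dB/decade.
Net: 0 zero(s) − 2 pole(s) → -40 dB/decade.

-40 dB/decade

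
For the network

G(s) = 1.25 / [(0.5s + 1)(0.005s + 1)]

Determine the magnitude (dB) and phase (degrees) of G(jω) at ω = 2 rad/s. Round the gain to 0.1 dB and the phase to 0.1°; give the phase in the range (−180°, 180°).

At ω = 2 rad/s:
pole (1 + j2·0.5) = 1 + j1 → |·| ≈ 1.4142, ∠ ≈ 45.00°
pole (1 + j2·0.005) = 1 + j0.01 → |·| ≈ 1, ∠ ≈ 0.57°
|G| = 1.25 · 1 / (1.4142 · 1) ≈ 0.88389
Gain = 20 log₁₀(0.88389) ≈ -1.07 dB
∠G = (0°) − (45.00° + 0.57°) = -45.57°

-1.1 dB, -45.6°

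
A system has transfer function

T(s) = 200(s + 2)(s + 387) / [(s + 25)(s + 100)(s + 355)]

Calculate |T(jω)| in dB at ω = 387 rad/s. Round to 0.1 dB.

-5.7 dB

At s = jω = j387:
zero (s+2): 2 + j387 → |·| = √(2²+387²) = √149773 ≈ 387.01, ∠ = arctan(387/2) ≈ 89.70°
zero (s+387): 387 + j387 → |·| = √(387²+387²) = √299538 ≈ 547.3, ∠ = arctan(387/387) ≈ 45.00°
pole (s+25): 25 + j387 → |·| = √(25²+387²) = √150394 ≈ 387.81, ∠ = arctan(387/25) ≈ 86.30°
pole (s+100): 100 + j387 → |·| = √(100²+387²) = √159769 ≈ 399.71, ∠ = arctan(387/100) ≈ 75.51°
pole (s+355): 355 + j387 → |·| = √(355²+387²) = √275794 ≈ 525.16, ∠ = arctan(387/355) ≈ 47.47°
|T| = 200 · 2.1181e+05 / 8.1406e+07 ≈ 0.52038
Gain = 20 log₁₀(0.52038) ≈ -5.67 dB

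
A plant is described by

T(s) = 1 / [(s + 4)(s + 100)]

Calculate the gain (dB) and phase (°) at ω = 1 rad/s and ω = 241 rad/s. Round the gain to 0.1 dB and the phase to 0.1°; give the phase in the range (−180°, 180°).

At s = jω = j1:
pole (s+4): 4 + j1 → |·| = √(4²+1²) = √17 ≈ 4.1231, ∠ = arctan(1/4) ≈ 14.04°
pole (s+100): 100 + j1 → |·| = √(100²+1²) = √10001 ≈ 100, ∠ = arctan(1/100) ≈ 0.57°
|T| = 1 / 412.31 ≈ 0.0024254
Gain = 20 log₁₀(0.0024254) ≈ -52.30 dB
∠T = 0.00° − 14.61° = -14.61°

At s = jω = j241:
pole (s+4): 4 + j241 → |·| = √(4²+241²) = √58097 ≈ 241.03, ∠ = arctan(241/4) ≈ 89.05°
pole (s+100): 100 + j241 → |·| = √(100²+241²) = √68081 ≈ 260.92, ∠ = arctan(241/100) ≈ 67.46°
|T| = 1 / 62890 ≈ 1.5901e-05
Gain = 20 log₁₀(1.5901e-05) ≈ -95.97 dB
∠T = 0.00° − 156.51° = -156.51°

ω = 1: -52.3 dB, -14.6°; ω = 241: -96.0 dB, -156.5°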